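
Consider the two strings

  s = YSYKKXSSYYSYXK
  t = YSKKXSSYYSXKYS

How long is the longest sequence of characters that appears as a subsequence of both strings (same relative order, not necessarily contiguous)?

Match Y [1,1]; then S [2,2]; then K [4,3]; then K [5,4]; then X [6,5]; then S [7,6]; then S [8,7]; then Y [9,8]; then Y [10,9]; then S [11,10]; then X [13,11]; then K [14,12] — 12 characters in the same relative order in both. dp[14][14] = 12 confirms this is the maximum.

12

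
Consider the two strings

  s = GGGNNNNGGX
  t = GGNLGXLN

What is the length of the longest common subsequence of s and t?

Let dp[i][j] be the LCS length of the first i characters of s and the first j characters of t. dp[i][j] = dp[i-1][j-1]+1 when the i-th and j-th characters match, else max(dp[i-1][j], dp[i][j-1]).
    ·  G  G  N  L  G  X  L  N
 ·  0  0  0  0  0  0  0  0  0
 G  0  1  1  1  1  1  1  1  1
 G  0  1  2  2  2  2  2  2  2
 G  0  1  2  2  2  3  3  3  3
 N  0  1  2  3  3  3  3  3  4
 N  0  1  2  3  3  3  3  3  4
 N  0  1  2  3  3  3  3  3  4
 N  0  1  2  3  3  3  3  3  4
 G  0  1  2  3  3  4  4  4  4
 G  0  1  2  3  3  4  4  4  4
 X  0  1  2  3  3  4  5  5  5
dp[10][8] = 5. One LCS (by backtracking along matches): GGNGX.

5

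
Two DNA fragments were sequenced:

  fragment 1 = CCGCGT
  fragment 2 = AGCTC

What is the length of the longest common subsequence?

3

One common subsequence of length 3: G [3,2], then C [4,3], then T [6,4], and the DP table's final entry dp[6][5] is also 3, so no common subsequence is longer.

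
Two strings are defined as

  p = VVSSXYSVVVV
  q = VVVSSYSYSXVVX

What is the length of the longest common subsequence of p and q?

Match V at p[1]=q[2], V at p[2]=q[3], S at p[3]=q[5], S at p[4]=q[7], Y at p[6]=q[8], S at p[7]=q[9], V at p[8]=q[11], V at p[9]=q[12] — 8 characters in the same relative order in both, and the DP table's final entry dp[11][13] is also 8, so no common subsequence is longer.

8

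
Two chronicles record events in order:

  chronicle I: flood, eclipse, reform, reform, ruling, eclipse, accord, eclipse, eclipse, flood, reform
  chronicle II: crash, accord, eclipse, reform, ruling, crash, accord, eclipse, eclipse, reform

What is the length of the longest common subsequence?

7

Match eclipse [2,3]; then reform [4,4]; then ruling [5,5]; then accord [7,7]; then eclipse [8,8]; then eclipse [9,9]; then reform [11,10] — 7 events in the same relative order in both, and the DP table's final entry dp[11][10] is also 7, so no common subsequence is longer.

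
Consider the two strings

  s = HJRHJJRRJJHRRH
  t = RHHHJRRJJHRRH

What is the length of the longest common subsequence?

11

Taking H at s[1]=t[3], H at s[4]=t[4], J at s[6]=t[5], R at s[7]=t[6], R at s[8]=t[7], J at s[9]=t[8], J at s[10]=t[9], H at s[11]=t[10], R at s[12]=t[11], R at s[13]=t[12], H at s[14]=t[13] gives a common subsequence of length 11. Since dp[14][13] = 11, nothing longer is possible.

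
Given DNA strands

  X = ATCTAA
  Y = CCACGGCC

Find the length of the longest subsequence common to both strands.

2

Taking A at X[1]=Y[3], then C at X[3]=Y[8] gives a common subsequence of length 2, and the DP table's final entry dp[6][8] is also 2, so no common subsequence is longer.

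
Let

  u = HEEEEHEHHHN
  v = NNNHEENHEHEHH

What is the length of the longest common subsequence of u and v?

Match H (u #1, v #4), then E (u #2, v #5), then E (u #3, v #6), then E (u #5, v #9), then H (u #6, v #10), then E (u #7, v #11), then H (u #9, v #12), then H (u #10, v #13) — 8 characters in the same relative order in both. The LCS DP gives dp[11][13] = 8, so this is optimal.

8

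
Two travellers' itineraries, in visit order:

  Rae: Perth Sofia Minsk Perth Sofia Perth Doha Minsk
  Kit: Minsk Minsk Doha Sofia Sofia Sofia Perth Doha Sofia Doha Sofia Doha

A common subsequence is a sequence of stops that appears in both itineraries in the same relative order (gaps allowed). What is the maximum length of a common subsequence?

Match Perth (Rae #1, Kit #7) → Sofia (Rae #2, Kit #9) → Sofia (Rae #5, Kit #11) → Doha (Rae #7, Kit #12) — 4 stops in the same relative order in both. dp[8][12] = 4 confirms this is the maximum.

4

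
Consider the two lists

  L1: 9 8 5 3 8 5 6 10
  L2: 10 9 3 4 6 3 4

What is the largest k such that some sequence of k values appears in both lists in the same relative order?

Taking 9 at L1[1]=L2[2]; then 3 at L1[4]=L2[3]; then 6 at L1[7]=L2[5] gives a common subsequence of length 3. dp[8][7] = 3 confirms this is the maximum.

3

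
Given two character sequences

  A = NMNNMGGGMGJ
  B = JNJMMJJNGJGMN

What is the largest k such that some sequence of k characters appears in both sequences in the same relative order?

Pick N [1,2] → M [2,5] → N [4,8] → G [6,9] → G [8,11] → M [9,12]; all 6 characters appear in both, in order. Since dp[11][13] = 6, nothing longer is possible.

6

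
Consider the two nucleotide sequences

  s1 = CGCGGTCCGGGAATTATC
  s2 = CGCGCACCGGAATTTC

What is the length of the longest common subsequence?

One common subsequence of length 14: C at s1[1]=s2[1] → G at s1[2]=s2[2] → C at s1[3]=s2[3] → G at s1[4]=s2[4] → C at s1[7]=s2[7] → C at s1[8]=s2[8] → G at s1[10]=s2[9] → G at s1[11]=s2[10] → A at s1[12]=s2[11] → A at s1[13]=s2[12] → T at s1[14]=s2[13] → T at s1[15]=s2[14] → T at s1[17]=s2[15] → C at s1[18]=s2[16]. Since dp[18][16] = 14, nothing longer is possible.

14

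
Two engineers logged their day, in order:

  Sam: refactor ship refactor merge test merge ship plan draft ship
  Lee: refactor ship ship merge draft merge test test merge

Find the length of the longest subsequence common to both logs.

One common subsequence of length 5: refactor at Sam[1]=Lee[1], then ship at Sam[2]=Lee[3], then merge at Sam[4]=Lee[6], then test at Sam[5]=Lee[8], then merge at Sam[6]=Lee[9]. Since dp[10][9] = 5, nothing longer is possible.

5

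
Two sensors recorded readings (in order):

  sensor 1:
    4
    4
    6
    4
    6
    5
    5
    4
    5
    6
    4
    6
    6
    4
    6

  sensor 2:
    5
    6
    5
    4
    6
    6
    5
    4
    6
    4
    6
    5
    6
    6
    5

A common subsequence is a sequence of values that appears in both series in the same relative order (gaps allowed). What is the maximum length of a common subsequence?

10

Match 4 at sensor 1[2]=sensor 2[4], 6 at sensor 1[3]=sensor 2[5], 6 at sensor 1[5]=sensor 2[6], 5 at sensor 1[7]=sensor 2[7], 4 at sensor 1[8]=sensor 2[8], 6 at sensor 1[10]=sensor 2[9], 4 at sensor 1[11]=sensor 2[10], 6 at sensor 1[12]=sensor 2[11], 6 at sensor 1[13]=sensor 2[13], 6 at sensor 1[15]=sensor 2[14] — 10 values in the same relative order in both, and the DP table's final entry dp[15][15] is also 10, so no common subsequence is longer.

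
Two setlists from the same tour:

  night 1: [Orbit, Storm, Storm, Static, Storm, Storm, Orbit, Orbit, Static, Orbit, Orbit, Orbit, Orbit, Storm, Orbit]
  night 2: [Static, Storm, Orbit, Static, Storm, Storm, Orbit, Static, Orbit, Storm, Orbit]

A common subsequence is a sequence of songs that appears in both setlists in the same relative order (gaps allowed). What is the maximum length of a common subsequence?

9

Pick Orbit (night 1 #1, night 2 #3), Static (night 1 #4, night 2 #4), Storm (night 1 #5, night 2 #5), Storm (night 1 #6, night 2 #6), Orbit (night 1 #8, night 2 #7), Static (night 1 #9, night 2 #8), Orbit (night 1 #13, night 2 #9), Storm (night 1 #14, night 2 #10), Orbit (night 1 #15, night 2 #11); all 9 songs appear in both, in order. The LCS DP gives dp[15][11] = 9, so this is optimal.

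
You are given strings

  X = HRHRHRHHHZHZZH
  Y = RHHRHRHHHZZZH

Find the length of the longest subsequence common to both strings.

12

Match H at X[1]=Y[2], then H at X[3]=Y[3], then R at X[4]=Y[4], then H at X[5]=Y[5], then R at X[6]=Y[6], then H at X[7]=Y[7], then H at X[8]=Y[8], then H at X[9]=Y[9], then Z at X[10]=Y[10], then Z at X[12]=Y[11], then Z at X[13]=Y[12], then H at X[14]=Y[13] — 12 characters in the same relative order in both, and the DP table's final entry dp[14][13] is also 12, so no common subsequence is longer.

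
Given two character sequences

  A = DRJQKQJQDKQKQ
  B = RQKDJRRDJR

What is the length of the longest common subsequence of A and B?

5

Let dp[i][j] be the LCS length of the first i characters of A and the first j characters of B. dp[i][j] = dp[i-1][j-1]+1 when the i-th and j-th characters match, else max(dp[i-1][j], dp[i][j-1]).
    ·  R  Q  K  D  J  R  R  D  J  R
 ·  0  0  0  0  0  0  0  0  0  0  0
 D  0  0  0  0  1  1  1  1  1  1  1
 R  0  1  1  1  1  1  2  2  2  2  2
 J  0  1  1  1  1  2  2  2  2  3  3
 Q  0  1  2  2  2  2  2  2  2  3  3
 K  0  1  2  3  3  3  3  3  3  3  3
 Q  0  1  2  3  3  3  3  3  3  3  3
 J  0  1  2  3  3  4  4  4  4  4  4
 Q  0  1  2  3  3  4  4  4  4  4  4
 D  0  1  2  3  4  4  4  4  5  5  5
 K  0  1  2  3  4  4  4  4  5  5  5
 Q  0  1  2  3  4  4  4  4  5  5  5
 K  0  1  2  3  4  4  4  4  5  5  5
 Q  0  1  2  3  4  4  4  4  5  5  5
dp[13][10] = 5. One LCS (by backtracking along matches): RQKJD.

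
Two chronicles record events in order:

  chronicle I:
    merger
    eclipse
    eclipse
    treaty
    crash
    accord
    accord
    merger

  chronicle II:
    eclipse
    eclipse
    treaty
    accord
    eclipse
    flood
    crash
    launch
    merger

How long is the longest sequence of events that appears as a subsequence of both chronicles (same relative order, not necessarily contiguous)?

Taking eclipse (chronicle I #2, chronicle II #1), then eclipse (chronicle I #3, chronicle II #2), then treaty (chronicle I #4, chronicle II #3), then crash (chronicle I #5, chronicle II #7), then merger (chronicle I #8, chronicle II #9) gives a common subsequence of length 5. dp[8][9] = 5 confirms this is the maximum.

5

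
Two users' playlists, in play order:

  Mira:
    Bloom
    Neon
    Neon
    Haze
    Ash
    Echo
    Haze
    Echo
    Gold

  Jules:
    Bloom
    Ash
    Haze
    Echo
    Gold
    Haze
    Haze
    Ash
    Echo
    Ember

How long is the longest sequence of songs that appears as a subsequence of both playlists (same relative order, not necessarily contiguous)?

5

One common subsequence of length 5: Bloom (Mira #1, Jules #1), then Haze (Mira #4, Jules #3), then Echo (Mira #6, Jules #4), then Haze (Mira #7, Jules #7), then Echo (Mira #8, Jules #9). The LCS DP gives dp[9][10] = 5, so this is optimal.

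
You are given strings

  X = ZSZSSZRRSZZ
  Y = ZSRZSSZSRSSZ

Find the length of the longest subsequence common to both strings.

Let dp[i][j] be the LCS length of the first i characters of X and the first j characters of Y. dp[i][j] = dp[i-1][j-1]+1 when the i-th and j-th characters match, else max(dp[i-1][j], dp[i][j-1]).
    ·  Z  S  R  Z  S  S  Z  S  R  S  S  Z
 ·  0  0  0  0  0  0  0  0  0  0  0  0  0
 Z  0  1  1  1  1  1  1  1  1  1  1  1  1
 S  0  1  2  2  2  2  2  2  2  2  2  2  2
 Z  0  1  2  2  3  3  3  3  3  3  3  3  3
 S  0  1  2  2  3  4  4  4  4  4  4  4  4
 S  0  1  2  2  3  4  5  5  5  5  5  5  5
 Z  0  1  2  2  3  4  5  6  6  6  6  6  6
 R  0  1  2  3  3  4  5  6  6  7  7  7  7
 R  0  1  2  3  3  4  5  6  6  7  7  7  7
 S  0  1  2  3  3  4  5  6  7  7  8  8  8
 Z  0  1  2  3  4  4  5  6  7  7  8  8  9
 Z  0  1  2  3  4  4  5  6  7  7  8  8  9
dp[11][12] = 9. One LCS (by backtracking along matches): ZSZSSZRSZ.

9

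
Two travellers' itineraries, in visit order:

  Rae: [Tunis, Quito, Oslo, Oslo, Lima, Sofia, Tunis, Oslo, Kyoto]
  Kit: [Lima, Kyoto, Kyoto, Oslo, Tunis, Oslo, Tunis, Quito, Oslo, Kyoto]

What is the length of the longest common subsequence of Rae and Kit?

5

One common subsequence of length 5: Tunis (Rae #1, Kit #5) → Oslo (Rae #4, Kit #6) → Tunis (Rae #7, Kit #7) → Oslo (Rae #8, Kit #9) → Kyoto (Rae #9, Kit #10). Since dp[9][10] = 5, nothing longer is possible.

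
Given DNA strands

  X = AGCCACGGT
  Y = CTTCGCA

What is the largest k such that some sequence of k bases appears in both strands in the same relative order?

Match G at X[2]=Y[5], C at X[4]=Y[6], A at X[5]=Y[7] — 3 bases in the same relative order in both. The LCS DP gives dp[9][7] = 3, so this is optimal.

3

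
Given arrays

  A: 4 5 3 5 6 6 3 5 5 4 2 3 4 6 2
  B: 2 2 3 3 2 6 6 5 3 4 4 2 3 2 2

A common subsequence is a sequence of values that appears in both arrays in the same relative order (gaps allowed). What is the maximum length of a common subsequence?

8

Match 3 (A #3, B #4); then 6 (A #5, B #6); then 6 (A #6, B #7); then 3 (A #7, B #9); then 4 (A #10, B #11); then 2 (A #11, B #12); then 3 (A #12, B #13); then 2 (A #15, B #15) — 8 values in the same relative order in both, and the DP table's final entry dp[15][15] is also 8, so no common subsequence is longer.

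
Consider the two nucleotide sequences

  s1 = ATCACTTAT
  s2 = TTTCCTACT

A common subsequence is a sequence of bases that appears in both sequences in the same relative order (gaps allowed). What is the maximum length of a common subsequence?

Pick T at s1[2]=s2[3], C at s1[3]=s2[4], C at s1[5]=s2[5], T at s1[7]=s2[6], A at s1[8]=s2[7], T at s1[9]=s2[9]; all 6 bases appear in both, in order. The LCS DP gives dp[9][9] = 6, so this is optimal.

6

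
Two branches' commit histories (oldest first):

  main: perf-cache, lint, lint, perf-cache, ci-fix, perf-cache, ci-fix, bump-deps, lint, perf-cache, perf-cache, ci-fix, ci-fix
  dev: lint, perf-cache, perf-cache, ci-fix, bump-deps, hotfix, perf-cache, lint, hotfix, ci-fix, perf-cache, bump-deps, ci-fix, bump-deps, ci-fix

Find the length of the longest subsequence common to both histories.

Match lint (main #3, dev #1), then perf-cache (main #4, dev #2), then perf-cache (main #6, dev #3), then ci-fix (main #7, dev #4), then bump-deps (main #8, dev #5), then lint (main #9, dev #8), then perf-cache (main #10, dev #11), then ci-fix (main #12, dev #13), then ci-fix (main #13, dev #15) — 9 commits in the same relative order in both. Since dp[13][15] = 9, nothing longer is possible.

9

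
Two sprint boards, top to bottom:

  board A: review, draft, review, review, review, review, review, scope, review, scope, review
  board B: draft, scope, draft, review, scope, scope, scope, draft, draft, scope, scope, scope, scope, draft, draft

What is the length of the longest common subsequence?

4

One common subsequence of length 4: review (board A #1, board B #4), draft (board A #2, board B #9), scope (board A #8, board B #12), scope (board A #10, board B #13). The LCS DP gives dp[11][15] = 4, so this is optimal.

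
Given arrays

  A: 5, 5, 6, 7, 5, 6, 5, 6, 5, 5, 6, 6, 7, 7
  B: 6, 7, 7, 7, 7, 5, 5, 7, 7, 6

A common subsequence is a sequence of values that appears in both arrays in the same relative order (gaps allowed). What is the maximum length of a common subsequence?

Match 6 [3,1], 7 [4,5], 5 [9,6], 5 [10,7], 7 [13,8], 7 [14,9] — 6 values in the same relative order in both, and the DP table's final entry dp[14][10] is also 6, so no common subsequence is longer.

6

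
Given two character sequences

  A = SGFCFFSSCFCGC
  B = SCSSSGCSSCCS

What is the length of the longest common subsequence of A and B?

Match S (A #1, B #5); then G (A #2, B #6); then C (A #4, B #7); then S (A #7, B #8); then S (A #8, B #9); then C (A #9, B #10); then C (A #11, B #11) — 7 characters in the same relative order in both. The LCS DP gives dp[13][12] = 7, so this is optimal.

7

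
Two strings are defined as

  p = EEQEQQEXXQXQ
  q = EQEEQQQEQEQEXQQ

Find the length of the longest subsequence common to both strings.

10

Pick E [1,3], then E [2,4], then Q [3,7], then E [4,8], then Q [5,9], then Q [6,11], then E [7,12], then X [9,13], then Q [10,14], then Q [12,15]; all 10 characters appear in both, in order, and the DP table's final entry dp[12][15] is also 10, so no common subsequence is longer.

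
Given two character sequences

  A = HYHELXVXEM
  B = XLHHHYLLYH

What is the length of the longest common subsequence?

Taking H (A #1, B #5) → Y (A #2, B #9) → H (A #3, B #10) gives a common subsequence of length 3, and the DP table's final entry dp[10][10] is also 3, so no common subsequence is longer.

3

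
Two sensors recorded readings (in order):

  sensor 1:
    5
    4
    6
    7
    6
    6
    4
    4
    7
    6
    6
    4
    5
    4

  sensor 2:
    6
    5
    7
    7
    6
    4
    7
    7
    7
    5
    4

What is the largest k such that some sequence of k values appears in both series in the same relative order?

Taking 5 (sensor 1 #1, sensor 2 #2), then 7 (sensor 1 #4, sensor 2 #4), then 6 (sensor 1 #6, sensor 2 #5), then 4 (sensor 1 #7, sensor 2 #6), then 7 (sensor 1 #9, sensor 2 #9), then 5 (sensor 1 #13, sensor 2 #10), then 4 (sensor 1 #14, sensor 2 #11) gives a common subsequence of length 7. The LCS DP gives dp[14][11] = 7, so this is optimal.

7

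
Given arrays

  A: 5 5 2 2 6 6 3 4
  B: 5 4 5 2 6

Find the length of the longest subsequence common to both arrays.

4

Match 5 [1,1] → 5 [2,3] → 2 [4,4] → 6 [6,5] — 4 values in the same relative order in both. The LCS DP gives dp[8][5] = 4, so this is optimal.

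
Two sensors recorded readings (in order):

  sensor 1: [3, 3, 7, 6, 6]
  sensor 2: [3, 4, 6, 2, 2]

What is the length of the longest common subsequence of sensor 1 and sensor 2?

2

Match 3 (sensor 1 #1, sensor 2 #1), then 6 (sensor 1 #4, sensor 2 #3) — 2 values in the same relative order in both. Since dp[5][5] = 2, nothing longer is possible.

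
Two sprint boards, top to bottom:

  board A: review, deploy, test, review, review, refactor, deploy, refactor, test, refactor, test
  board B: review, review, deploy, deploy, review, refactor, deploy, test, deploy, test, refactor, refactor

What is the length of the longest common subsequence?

Pick review (board A #1, board B #2) → deploy (board A #2, board B #4) → review (board A #5, board B #5) → refactor (board A #6, board B #6) → deploy (board A #7, board B #9) → refactor (board A #8, board B #11) → refactor (board A #10, board B #12); all 7 tasks appear in both, in order. The LCS DP gives dp[11][12] = 7, so this is optimal.

7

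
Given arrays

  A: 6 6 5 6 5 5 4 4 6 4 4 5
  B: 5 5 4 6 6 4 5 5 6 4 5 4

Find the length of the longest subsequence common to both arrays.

Match 6 (A #1, B #4), then 6 (A #2, B #5), then 5 (A #5, B #7), then 5 (A #6, B #8), then 6 (A #9, B #9), then 4 (A #10, B #10), then 4 (A #11, B #12) — 7 values in the same relative order in both, and the DP table's final entry dp[12][12] is also 7, so no common subsequence is longer.

7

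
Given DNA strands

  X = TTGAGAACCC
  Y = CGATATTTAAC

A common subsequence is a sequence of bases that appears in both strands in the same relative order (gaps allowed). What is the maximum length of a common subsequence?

Let dp[i][j] be the LCS length of the first i bases of X and the first j bases of Y. dp[i][j] = dp[i-1][j-1]+1 when the i-th and j-th bases match, else max(dp[i-1][j], dp[i][j-1]).
    ·  C  G  A  T  A  T  T  T  A  A  C
 ·  0  0  0  0  0  0  0  0  0  0  0  0
 T  0  0  0  0  1  1  1  1  1  1  1  1
 T  0  0  0  0  1  1  2  2  2  2  2  2
 G  0  0  1  1  1  1  2  2  2  2  2  2
 A  0  0  1  2  2  2  2  2  2  3  3  3
 G  0  0  1  2  2  2  2  2  2  3  3  3
 A  0  0  1  2  2  3  3  3  3  3  4  4
 A  0  0  1  2  2  3  3  3  3  4  4  4
 C  0  1  1  2  2  3  3  3  3  4  4  5
 C  0  1  1  2  2  3  3  3  3  4  4  5
 C  0  1  1  2  2  3  3  3  3  4  4  5
dp[10][11] = 5. One LCS (by backtracking along matches): TTAAC.

5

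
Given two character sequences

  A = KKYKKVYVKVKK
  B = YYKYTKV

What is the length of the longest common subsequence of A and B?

5

Match Y at A[3]=B[2], K at A[5]=B[3], Y at A[7]=B[4], K at A[9]=B[6], V at A[10]=B[7] — 5 characters in the same relative order in both, and the DP table's final entry dp[12][7] is also 5, so no common subsequence is longer.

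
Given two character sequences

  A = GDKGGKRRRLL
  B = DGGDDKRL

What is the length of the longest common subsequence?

Match D at A[2]=B[1]; then G at A[4]=B[2]; then G at A[5]=B[3]; then K at A[6]=B[6]; then R at A[9]=B[7]; then L at A[11]=B[8] — 6 characters in the same relative order in both. dp[11][8] = 6 confirms this is the maximum.

6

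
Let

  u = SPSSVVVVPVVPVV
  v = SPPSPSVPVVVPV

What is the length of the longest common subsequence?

One common subsequence of length 10: S (u #1, v #1); then P (u #2, v #3); then S (u #3, v #4); then S (u #4, v #6); then V (u #5, v #7); then V (u #8, v #9); then V (u #10, v #10); then V (u #11, v #11); then P (u #12, v #12); then V (u #14, v #13). Since dp[14][13] = 10, nothing longer is possible.

10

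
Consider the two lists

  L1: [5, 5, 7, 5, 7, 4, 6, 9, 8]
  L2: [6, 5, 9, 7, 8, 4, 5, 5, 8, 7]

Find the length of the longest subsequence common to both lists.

4

Pick 5 at L1[1]=L2[2], 5 at L1[2]=L2[7], 5 at L1[4]=L2[8], 7 at L1[5]=L2[10]; all 4 values appear in both, in order. dp[9][10] = 4 confirms this is the maximum.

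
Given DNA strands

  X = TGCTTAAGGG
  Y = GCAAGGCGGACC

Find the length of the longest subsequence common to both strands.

Taking G (X #2, Y #1), C (X #3, Y #2), A (X #6, Y #3), A (X #7, Y #4), G (X #8, Y #6), G (X #9, Y #8), G (X #10, Y #9) gives a common subsequence of length 7, and the DP table's final entry dp[10][12] is also 7, so no common subsequence is longer.

7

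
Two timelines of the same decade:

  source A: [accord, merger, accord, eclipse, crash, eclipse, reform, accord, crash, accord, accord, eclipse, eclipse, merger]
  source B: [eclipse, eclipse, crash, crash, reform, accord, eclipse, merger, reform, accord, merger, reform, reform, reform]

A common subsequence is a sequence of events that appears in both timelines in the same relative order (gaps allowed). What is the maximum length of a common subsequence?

6

Taking eclipse (source A #4, source B #2), then crash (source A #5, source B #4), then eclipse (source A #6, source B #7), then reform (source A #7, source B #9), then accord (source A #11, source B #10), then merger (source A #14, source B #11) gives a common subsequence of length 6. Since dp[14][14] = 6, nothing longer is possible.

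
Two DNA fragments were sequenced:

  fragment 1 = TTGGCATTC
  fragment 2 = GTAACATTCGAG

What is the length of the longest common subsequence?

6

Pick T (fragment 1 #1, fragment 2 #2), then C (fragment 1 #5, fragment 2 #5), then A (fragment 1 #6, fragment 2 #6), then T (fragment 1 #7, fragment 2 #7), then T (fragment 1 #8, fragment 2 #8), then C (fragment 1 #9, fragment 2 #9); all 6 bases appear in both, in order, and the DP table's final entry dp[9][12] is also 6, so no common subsequence is longer.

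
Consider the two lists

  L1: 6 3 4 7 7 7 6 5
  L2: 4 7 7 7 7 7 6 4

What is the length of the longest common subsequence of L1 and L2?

Taking 4 [3,1], 7 [4,4], 7 [5,5], 7 [6,6], 6 [7,7] gives a common subsequence of length 5. The LCS DP gives dp[8][8] = 5, so this is optimal.

5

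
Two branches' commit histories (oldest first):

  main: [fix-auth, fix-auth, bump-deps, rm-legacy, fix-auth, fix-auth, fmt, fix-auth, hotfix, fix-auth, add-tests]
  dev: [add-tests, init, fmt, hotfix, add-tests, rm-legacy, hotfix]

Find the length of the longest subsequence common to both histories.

3

Match fmt at main[7]=dev[3], then hotfix at main[9]=dev[4], then add-tests at main[11]=dev[5] — 3 commits in the same relative order in both. Since dp[11][7] = 3, nothing longer is possible.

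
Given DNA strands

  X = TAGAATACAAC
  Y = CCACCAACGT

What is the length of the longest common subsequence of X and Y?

Let dp[i][j] be the LCS length of the first i bases of X and the first j bases of Y. dp[i][j] = dp[i-1][j-1]+1 when the i-th and j-th bases match, else max(dp[i-1][j], dp[i][j-1]).
    ·  C  C  A  C  C  A  A  C  G  T
 ·  0  0  0  0  0  0  0  0  0  0  0
 T  0  0  0  0  0  0  0  0  0  0  1
 A  0  0  0  1  1  1  1  1  1  1  1
 G  0  0  0  1  1  1  1  1  1  2  2
 A  0  0  0  1  1  1  2  2  2  2  2
 A  0  0  0  1  1  1  2  3  3  3  3
 T  0  0  0  1  1  1  2  3  3  3  4
 A  0  0  0  1  1  1  2  3  3  3  4
 C  0  1  1  1  2  2  2  3  4  4  4
 A  0  1  1  2  2  2  3  3  4  4  4
 A  0  1  1  2  2  2  3  4  4  4  4
 C  0  1  2  2  3  3  3  4  5  5  5
dp[11][10] = 5. One LCS (by backtracking along matches): ACAAC.

5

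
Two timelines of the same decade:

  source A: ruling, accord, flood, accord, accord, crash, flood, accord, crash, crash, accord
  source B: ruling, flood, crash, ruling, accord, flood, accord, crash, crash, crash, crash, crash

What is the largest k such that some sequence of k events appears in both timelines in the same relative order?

Match ruling at source A[1]=source B[4], then accord at source A[2]=source B[5], then flood at source A[3]=source B[6], then accord at source A[4]=source B[7], then crash at source A[6]=source B[10], then crash at source A[9]=source B[11], then crash at source A[10]=source B[12] — 7 events in the same relative order in both. dp[11][12] = 7 confirms this is the maximum.

7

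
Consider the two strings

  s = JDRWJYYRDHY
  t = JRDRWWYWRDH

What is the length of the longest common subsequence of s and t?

Taking J at s[1]=t[1] → D at s[2]=t[3] → R at s[3]=t[4] → W at s[4]=t[6] → Y at s[6]=t[7] → R at s[8]=t[9] → D at s[9]=t[10] → H at s[10]=t[11] gives a common subsequence of length 8. Since dp[11][11] = 8, nothing longer is possible.

8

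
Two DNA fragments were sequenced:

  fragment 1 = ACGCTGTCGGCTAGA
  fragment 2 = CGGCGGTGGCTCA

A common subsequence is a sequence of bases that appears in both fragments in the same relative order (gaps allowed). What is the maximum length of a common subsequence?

10

Match C at fragment 1[2]=fragment 2[1]; then G at fragment 1[3]=fragment 2[3]; then C at fragment 1[4]=fragment 2[4]; then G at fragment 1[6]=fragment 2[6]; then T at fragment 1[7]=fragment 2[7]; then G at fragment 1[9]=fragment 2[8]; then G at fragment 1[10]=fragment 2[9]; then C at fragment 1[11]=fragment 2[10]; then T at fragment 1[12]=fragment 2[11]; then A at fragment 1[15]=fragment 2[13] — 10 bases in the same relative order in both. The LCS DP gives dp[15][13] = 10, so this is optimal.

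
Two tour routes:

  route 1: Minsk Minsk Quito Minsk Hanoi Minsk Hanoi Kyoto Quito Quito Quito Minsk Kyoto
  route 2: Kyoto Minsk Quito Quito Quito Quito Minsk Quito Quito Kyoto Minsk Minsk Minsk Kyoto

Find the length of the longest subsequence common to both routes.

One common subsequence of length 7: Minsk [1,2] → Minsk [2,7] → Quito [3,9] → Minsk [4,11] → Minsk [6,12] → Minsk [12,13] → Kyoto [13,14]. dp[13][14] = 7 confirms this is the maximum.

7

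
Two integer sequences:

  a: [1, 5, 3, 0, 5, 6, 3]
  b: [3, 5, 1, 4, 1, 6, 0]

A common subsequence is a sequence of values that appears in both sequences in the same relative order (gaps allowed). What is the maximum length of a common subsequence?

Let dp[i][j] be the LCS length of the first i values of a and the first j values of b. dp[i][j] = dp[i-1][j-1]+1 when the i-th and j-th values match, else max(dp[i-1][j], dp[i][j-1]).
    ·  3  5  1  4  1  6  0
 ·  0  0  0  0  0  0  0  0
 1  0  0  0  1  1  1  1  1
 5  0  0  1  1  1  1  1  1
 3  0  1  1  1  1  1  1  1
 0  0  1  1  1  1  1  1  2
 5  0  1  2  2  2  2  2  2
 6  0  1  2  2  2  2  3  3
 3  0  1  2  2  2  2  3  3
dp[7][7] = 3. One LCS (by backtracking along matches): 3, 5, 6.

3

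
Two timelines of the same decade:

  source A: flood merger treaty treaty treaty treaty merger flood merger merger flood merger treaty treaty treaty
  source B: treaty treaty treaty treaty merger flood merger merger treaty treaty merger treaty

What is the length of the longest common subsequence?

Match treaty (source A #3, source B #1), then treaty (source A #4, source B #2), then treaty (source A #5, source B #3), then treaty (source A #6, source B #4), then merger (source A #7, source B #5), then flood (source A #8, source B #6), then merger (source A #10, source B #7), then merger (source A #12, source B #8), then treaty (source A #13, source B #9), then treaty (source A #14, source B #10), then treaty (source A #15, source B #12) — 11 events in the same relative order in both. dp[15][12] = 11 confirms this is the maximum.

11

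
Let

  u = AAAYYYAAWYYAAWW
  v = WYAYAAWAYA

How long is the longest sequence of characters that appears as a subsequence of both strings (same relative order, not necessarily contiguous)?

7

Taking A (u #3, v #3), Y (u #6, v #4), A (u #7, v #5), A (u #8, v #6), W (u #9, v #7), Y (u #11, v #9), A (u #13, v #10) gives a common subsequence of length 7, and the DP table's final entry dp[15][10] is also 7, so no common subsequence is longer.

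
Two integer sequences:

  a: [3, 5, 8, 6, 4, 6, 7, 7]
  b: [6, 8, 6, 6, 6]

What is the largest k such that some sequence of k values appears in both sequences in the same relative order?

3

Let dp[i][j] be the LCS length of the first i values of a and the first j values of b. dp[i][j] = dp[i-1][j-1]+1 when the i-th and j-th values match, else max(dp[i-1][j], dp[i][j-1]).
    ·  6  8  6  6  6
 ·  0  0  0  0  0  0
 3  0  0  0  0  0  0
 5  0  0  0  0  0  0
 8  0  0  1  1  1  1
 6  0  1  1  2  2  2
 4  0  1  1  2  2  2
 6  0  1  1  2  3  3
 7  0  1  1  2  3  3
 7  0  1  1  2  3  3
dp[8][5] = 3. One LCS (by backtracking along matches): 8, 6, 6.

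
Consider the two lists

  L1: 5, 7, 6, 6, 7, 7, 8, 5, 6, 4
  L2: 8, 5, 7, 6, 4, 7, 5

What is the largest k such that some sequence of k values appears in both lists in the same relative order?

Match 5 (L1 #1, L2 #2) → 7 (L1 #2, L2 #3) → 6 (L1 #3, L2 #4) → 7 (L1 #6, L2 #6) → 5 (L1 #8, L2 #7) — 5 values in the same relative order in both, and the DP table's final entry dp[10][7] is also 5, so no common subsequence is longer.

5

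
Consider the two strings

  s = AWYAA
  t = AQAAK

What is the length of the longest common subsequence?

3

Let dp[i][j] be the LCS length of the first i characters of s and the first j characters of t. dp[i][j] = dp[i-1][j-1]+1 when the i-th and j-th characters match, else max(dp[i-1][j], dp[i][j-1]).
    ·  A  Q  A  A  K
 ·  0  0  0  0  0  0
 A  0  1  1  1  1  1
 W  0  1  1  1  1  1
 Y  0  1  1  1  1  1
 A  0  1  1  2  2  2
 A  0  1  1  2  3  3
dp[5][5] = 3. One LCS (by backtracking along matches): AAA.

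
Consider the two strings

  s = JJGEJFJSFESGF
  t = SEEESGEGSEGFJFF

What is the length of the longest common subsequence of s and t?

6

Pick G [3,8], E [4,10], F [6,12], J [7,13], F [9,14], F [13,15]; all 6 characters appear in both, in order. Since dp[13][15] = 6, nothing longer is possible.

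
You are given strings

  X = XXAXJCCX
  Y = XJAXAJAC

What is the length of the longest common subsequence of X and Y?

5

Let dp[i][j] be the LCS length of the first i characters of X and the first j characters of Y. dp[i][j] = dp[i-1][j-1]+1 when the i-th and j-th characters match, else max(dp[i-1][j], dp[i][j-1]).
    ·  X  J  A  X  A  J  A  C
 ·  0  0  0  0  0  0  0  0  0
 X  0  1  1  1  1  1  1  1  1
 X  0  1  1  1  2  2  2  2  2
 A  0  1  1  2  2  3  3  3  3
 X  0  1  1  2  3  3  3  3  3
 J  0  1  2  2  3  3  4  4  4
 C  0  1  2  2  3  3  4  4  5
 C  0  1  2  2  3  3  4  4  5
 X  0  1  2  2  3  3  4  4  5
dp[8][8] = 5. One LCS (by backtracking along matches): XXAJC.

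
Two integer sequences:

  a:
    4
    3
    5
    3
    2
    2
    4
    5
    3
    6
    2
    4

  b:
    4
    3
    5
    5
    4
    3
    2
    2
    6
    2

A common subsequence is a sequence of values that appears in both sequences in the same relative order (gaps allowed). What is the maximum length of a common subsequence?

8

Let dp[i][j] be the LCS length of the first i values of a and the first j values of b. dp[i][j] = dp[i-1][j-1]+1 when the i-th and j-th values match, else max(dp[i-1][j], dp[i][j-1]).
    ·  4  3  5  5  4  3  2  2  6  2
 ·  0  0  0  0  0  0  0  0  0  0  0
 4  0  1  1  1  1  1  1  1  1  1  1
 3  0  1  2  2  2  2  2  2  2  2  2
 5  0  1  2  3  3  3  3  3  3  3  3
 3  0  1  2  3  3  3  4  4  4  4  4
 2  0  1  2  3  3  3  4  5  5  5  5
 2  0  1  2  3  3  3  4  5  6  6  6
 4  0  1  2  3  3  4  4  5  6  6  6
 5  0  1  2  3  4  4  4  5  6  6  6
 3  0  1  2  3  4  4  5  5  6  6  6
 6  0  1  2  3  4  4  5  5  6  7  7
 2  0  1  2  3  4  4  5  6  6  7  8
 4  0  1  2  3  4  5  5  6  6  7  8
dp[12][10] = 8. One LCS (by backtracking along matches): 4, 3, 5, 3, 2, 2, 6, 2.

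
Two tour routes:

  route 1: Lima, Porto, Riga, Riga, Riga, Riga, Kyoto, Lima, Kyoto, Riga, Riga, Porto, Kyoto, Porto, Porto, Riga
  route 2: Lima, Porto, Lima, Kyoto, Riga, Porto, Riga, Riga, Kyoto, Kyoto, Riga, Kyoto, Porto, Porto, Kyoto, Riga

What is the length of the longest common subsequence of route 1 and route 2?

One common subsequence of length 12: Lima at route 1[1]=route 2[1], Porto at route 1[2]=route 2[2], Riga at route 1[3]=route 2[5], Riga at route 1[5]=route 2[7], Riga at route 1[6]=route 2[8], Kyoto at route 1[7]=route 2[9], Kyoto at route 1[9]=route 2[10], Riga at route 1[11]=route 2[11], Kyoto at route 1[13]=route 2[12], Porto at route 1[14]=route 2[13], Porto at route 1[15]=route 2[14], Riga at route 1[16]=route 2[16]. Since dp[16][16] = 12, nothing longer is possible.

12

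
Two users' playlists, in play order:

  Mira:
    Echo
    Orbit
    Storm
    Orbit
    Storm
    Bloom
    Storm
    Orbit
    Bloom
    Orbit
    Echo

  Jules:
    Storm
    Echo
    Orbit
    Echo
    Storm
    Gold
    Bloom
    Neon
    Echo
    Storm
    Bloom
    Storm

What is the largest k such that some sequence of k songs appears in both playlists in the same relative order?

6

One common subsequence of length 6: Echo at Mira[1]=Jules[2], Orbit at Mira[2]=Jules[3], Storm at Mira[3]=Jules[5], Storm at Mira[5]=Jules[10], Bloom at Mira[6]=Jules[11], Storm at Mira[7]=Jules[12]. dp[11][12] = 6 confirms this is the maximum.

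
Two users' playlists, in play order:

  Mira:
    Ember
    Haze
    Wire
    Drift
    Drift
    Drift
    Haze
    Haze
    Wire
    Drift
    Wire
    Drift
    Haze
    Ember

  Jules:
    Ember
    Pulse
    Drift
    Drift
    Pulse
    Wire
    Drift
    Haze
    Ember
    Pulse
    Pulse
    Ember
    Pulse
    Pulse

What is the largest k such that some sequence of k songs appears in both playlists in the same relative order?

7

Match Ember [1,1], then Drift [4,3], then Drift [5,4], then Wire [11,6], then Drift [12,7], then Haze [13,8], then Ember [14,12] — 7 songs in the same relative order in both. Since dp[14][14] = 7, nothing longer is possible.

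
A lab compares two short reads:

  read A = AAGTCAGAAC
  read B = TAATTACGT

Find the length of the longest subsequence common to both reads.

Pick A [1,2] → A [2,3] → T [4,5] → C [5,7] → G [7,8]; all 5 bases appear in both, in order. dp[10][9] = 5 confirms this is the maximum.

5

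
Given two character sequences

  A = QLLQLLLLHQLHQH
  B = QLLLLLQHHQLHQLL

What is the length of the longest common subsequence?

11

Pick Q (A #1, B #1); then L (A #2, B #2); then L (A #3, B #3); then L (A #5, B #4); then L (A #6, B #5); then L (A #7, B #6); then H (A #9, B #9); then Q (A #10, B #10); then L (A #11, B #11); then H (A #12, B #12); then Q (A #13, B #13); all 11 characters appear in both, in order, and the DP table's final entry dp[14][15] is also 11, so no common subsequence is longer.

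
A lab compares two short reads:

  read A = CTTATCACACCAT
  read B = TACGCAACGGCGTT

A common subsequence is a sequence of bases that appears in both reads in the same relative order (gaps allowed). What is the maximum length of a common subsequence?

8

Pick T at read A[3]=read B[1] → A at read A[4]=read B[2] → C at read A[6]=read B[5] → A at read A[7]=read B[6] → A at read A[9]=read B[7] → C at read A[10]=read B[8] → C at read A[11]=read B[11] → T at read A[13]=read B[14]; all 8 bases appear in both, in order. The LCS DP gives dp[13][14] = 8, so this is optimal.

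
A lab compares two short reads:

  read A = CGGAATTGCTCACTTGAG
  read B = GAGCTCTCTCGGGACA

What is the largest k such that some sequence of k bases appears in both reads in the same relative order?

10

Pick G [2,1], G [3,3], T [6,5], T [7,7], C [9,8], T [10,9], C [11,10], A [12,14], C [13,15], A [17,16]; all 10 bases appear in both, in order. Since dp[18][16] = 10, nothing longer is possible.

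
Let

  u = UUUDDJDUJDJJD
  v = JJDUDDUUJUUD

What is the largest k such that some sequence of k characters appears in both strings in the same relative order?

One common subsequence of length 6: U [1,4], U [2,7], U [3,8], J [6,9], U [8,11], D [13,12]. The LCS DP gives dp[13][12] = 6, so this is optimal.

6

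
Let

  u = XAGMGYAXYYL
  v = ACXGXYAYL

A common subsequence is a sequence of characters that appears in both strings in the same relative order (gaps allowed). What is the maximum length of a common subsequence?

6

Pick X [1,3], then G [3,4], then Y [6,6], then A [7,7], then Y [10,8], then L [11,9]; all 6 characters appear in both, in order. Since dp[11][9] = 6, nothing longer is possible.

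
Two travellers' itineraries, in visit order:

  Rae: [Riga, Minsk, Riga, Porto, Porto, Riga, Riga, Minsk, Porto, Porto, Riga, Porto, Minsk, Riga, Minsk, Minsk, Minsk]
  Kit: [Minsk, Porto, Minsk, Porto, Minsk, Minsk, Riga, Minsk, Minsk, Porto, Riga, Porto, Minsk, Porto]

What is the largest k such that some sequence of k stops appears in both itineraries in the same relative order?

9

Match Minsk at Rae[2]=Kit[1], Porto at Rae[4]=Kit[2], Porto at Rae[5]=Kit[4], Riga at Rae[6]=Kit[7], Minsk at Rae[8]=Kit[9], Porto at Rae[10]=Kit[10], Riga at Rae[11]=Kit[11], Porto at Rae[12]=Kit[12], Minsk at Rae[13]=Kit[13] — 9 stops in the same relative order in both. Since dp[17][14] = 9, nothing longer is possible.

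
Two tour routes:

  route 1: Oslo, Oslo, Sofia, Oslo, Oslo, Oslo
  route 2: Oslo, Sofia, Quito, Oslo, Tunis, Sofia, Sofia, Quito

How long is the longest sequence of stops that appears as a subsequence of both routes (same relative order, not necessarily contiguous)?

Pick Oslo [1,1] → Oslo [2,4] → Sofia [3,7]; all 3 stops appear in both, in order, and the DP table's final entry dp[6][8] is also 3, so no common subsequence is longer.

3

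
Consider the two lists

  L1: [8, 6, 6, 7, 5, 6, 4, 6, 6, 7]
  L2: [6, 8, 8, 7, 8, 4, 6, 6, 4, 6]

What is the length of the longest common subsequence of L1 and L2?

5

Taking 8 at L1[1]=L2[5], then 6 at L1[3]=L2[7], then 6 at L1[6]=L2[8], then 4 at L1[7]=L2[9], then 6 at L1[9]=L2[10] gives a common subsequence of length 5. The LCS DP gives dp[10][10] = 5, so this is optimal.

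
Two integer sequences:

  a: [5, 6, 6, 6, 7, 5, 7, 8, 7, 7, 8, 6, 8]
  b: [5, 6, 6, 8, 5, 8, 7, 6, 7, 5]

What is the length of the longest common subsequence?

7

Match 5 (a #1, b #1) → 6 (a #2, b #2) → 6 (a #3, b #3) → 5 (a #6, b #5) → 8 (a #8, b #6) → 7 (a #9, b #7) → 7 (a #10, b #9) — 7 values in the same relative order in both. dp[13][10] = 7 confirms this is the maximum.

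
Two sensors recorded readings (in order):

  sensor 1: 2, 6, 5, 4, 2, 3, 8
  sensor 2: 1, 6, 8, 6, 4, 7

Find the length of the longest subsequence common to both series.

2

Let dp[i][j] be the LCS length of the first i values of sensor 1 and the first j values of sensor 2. dp[i][j] = dp[i-1][j-1]+1 when the i-th and j-th values match, else max(dp[i-1][j], dp[i][j-1]).
    ·  1  6  8  6  4  7
 ·  0  0  0  0  0  0  0
 2  0  0  0  0  0  0  0
 6  0  0  1  1  1  1  1
 5  0  0  1  1  1  1  1
 4  0  0  1  1  1  2  2
 2  0  0  1  1  1  2  2
 3  0  0  1  1  1  2  2
 8  0  0  1  2  2  2  2
dp[7][6] = 2. One LCS (by backtracking along matches): 6, 4.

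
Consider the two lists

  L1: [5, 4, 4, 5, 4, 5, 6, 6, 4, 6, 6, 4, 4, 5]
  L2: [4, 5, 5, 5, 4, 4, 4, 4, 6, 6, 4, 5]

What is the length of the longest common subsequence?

Taking 5 [1,4]; then 4 [2,5]; then 4 [3,6]; then 4 [5,7]; then 4 [9,8]; then 6 [10,9]; then 6 [11,10]; then 4 [13,11]; then 5 [14,12] gives a common subsequence of length 9. The LCS DP gives dp[14][12] = 9, so this is optimal.

9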